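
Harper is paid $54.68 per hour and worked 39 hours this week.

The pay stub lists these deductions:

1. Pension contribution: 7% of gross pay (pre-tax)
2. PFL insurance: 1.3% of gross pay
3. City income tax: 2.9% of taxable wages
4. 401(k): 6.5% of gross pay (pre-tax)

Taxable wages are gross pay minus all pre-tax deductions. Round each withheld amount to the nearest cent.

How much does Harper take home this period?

$1,763.42

Gross pay: 39 × $54.68 = $2,132.52
401(k): $2,132.52 × 0.065 = $138.61
Pension contribution: $2,132.52 × 0.07 = $149.28
Pre-tax total = $138.61 + $149.28 = $287.89
Taxable wages = $2,132.52 − $287.89 = $1,844.63
City income tax: $1,844.63 × 0.029 = $53.49
PFL insurance: $2,132.52 × 0.013 = $27.72
Total deductions = $138.61 + $149.28 + $53.49 + $27.72 = $369.10
Net pay = $2,132.52 − $369.10 = $1,763.42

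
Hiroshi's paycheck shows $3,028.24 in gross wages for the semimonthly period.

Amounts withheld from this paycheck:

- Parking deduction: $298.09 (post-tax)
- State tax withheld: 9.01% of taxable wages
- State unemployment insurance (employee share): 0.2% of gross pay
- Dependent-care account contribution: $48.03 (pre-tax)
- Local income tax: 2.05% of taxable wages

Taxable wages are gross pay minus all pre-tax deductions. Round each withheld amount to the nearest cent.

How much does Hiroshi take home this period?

$2,346.45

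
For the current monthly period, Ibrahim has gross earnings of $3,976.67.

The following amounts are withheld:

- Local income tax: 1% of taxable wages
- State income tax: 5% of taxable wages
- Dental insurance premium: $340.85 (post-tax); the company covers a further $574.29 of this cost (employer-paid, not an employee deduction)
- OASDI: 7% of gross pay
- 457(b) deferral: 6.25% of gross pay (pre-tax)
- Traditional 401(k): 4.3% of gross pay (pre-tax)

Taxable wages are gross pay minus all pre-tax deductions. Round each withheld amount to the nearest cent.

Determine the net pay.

457(b) deferral: $3,976.67 × 0.0625 = $248.54
Traditional 401(k): $3,976.67 × 0.043 = $171.00
Pre-tax total = $248.54 + $171.00 = $419.54
Taxable wages = $3,976.67 − $419.54 = $3,557.13
State income tax: $3,557.13 × 0.05 = $177.86
Local income tax: $3,557.13 × 0.01 = $35.57
OASDI: $3,976.67 × 0.07 = $278.37
Dental insurance premium: $340.85
(Employer's $574.29 toward dental insurance premium is not withheld from the employee.)
Total deductions = $248.54 + $171.00 + $177.86 + $35.57 + $278.37 + $340.85 = $1,252.19
Net pay = $3,976.67 − $1,252.19 = $2,724.48

$2,724.48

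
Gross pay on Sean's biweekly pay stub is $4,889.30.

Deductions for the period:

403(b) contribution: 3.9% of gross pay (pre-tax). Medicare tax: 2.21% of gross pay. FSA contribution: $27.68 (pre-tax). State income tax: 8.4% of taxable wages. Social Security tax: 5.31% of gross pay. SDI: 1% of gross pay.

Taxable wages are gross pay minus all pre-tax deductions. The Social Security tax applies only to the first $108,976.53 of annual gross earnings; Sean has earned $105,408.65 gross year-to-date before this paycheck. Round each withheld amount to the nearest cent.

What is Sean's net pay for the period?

403(b) contribution: $4,889.30 × 0.039 = $190.68
FSA contribution: $27.68
Pre-tax total = $190.68 + $27.68 = $218.36
Taxable wages = $4,889.30 − $218.36 = $4,670.94
State income tax: $4,670.94 × 0.084 = $392.36
Social Security tax: only $108,976.53 − $105,408.65 = $3,567.88 of this check is subject → $3,567.88 × 0.0531 = $189.45
SDI: $4,889.30 × 0.01 = $48.89
Medicare tax: $4,889.30 × 0.0221 = $108.05
Total deductions = $190.68 + $27.68 + $392.36 + $189.45 + $48.89 + $108.05 = $957.11
Net pay = $4,889.30 − $957.11 = $3,932.19

$3,932.19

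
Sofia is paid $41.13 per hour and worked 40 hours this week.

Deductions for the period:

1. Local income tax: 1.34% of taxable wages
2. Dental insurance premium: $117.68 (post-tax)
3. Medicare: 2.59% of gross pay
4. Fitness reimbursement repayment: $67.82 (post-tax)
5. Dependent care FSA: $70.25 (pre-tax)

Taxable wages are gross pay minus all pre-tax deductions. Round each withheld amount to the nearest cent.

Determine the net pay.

Gross pay: 40 × $41.13 = $1645.20
Dependent care FSA: $70.25
Taxable wages = $1645.20 − $70.25 = $1574.95
Local income tax: $1574.95 × 0.0134 = $21.10
Medicare: $1645.20 × 0.0259 = $42.61
Dental insurance premium: $117.68
Fitness reimbursement repayment: $67.82
Total deductions = $70.25 + $21.10 + $42.61 + $117.68 + $67.82 = $319.46
Net pay = $1645.20 − $319.46 = $1325.74

$1325.74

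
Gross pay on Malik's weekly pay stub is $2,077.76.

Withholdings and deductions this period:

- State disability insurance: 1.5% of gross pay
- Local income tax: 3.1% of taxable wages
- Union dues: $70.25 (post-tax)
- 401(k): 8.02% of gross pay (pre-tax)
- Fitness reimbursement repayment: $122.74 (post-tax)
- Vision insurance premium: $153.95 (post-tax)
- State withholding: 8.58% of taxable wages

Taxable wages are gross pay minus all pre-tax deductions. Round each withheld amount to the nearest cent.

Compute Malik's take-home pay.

$1,309.80

401(k): $2,077.76 × 0.0802 = $166.64
Taxable wages = $2,077.76 − $166.64 = $1,911.12
State withholding: $1,911.12 × 0.0858 = $163.97
Local income tax: $1,911.12 × 0.031 = $59.24
State disability insurance: $2,077.76 × 0.015 = $31.17
Union dues: $70.25
Vision insurance premium: $153.95
Fitness reimbursement repayment: $122.74
Total deductions = $166.64 + $163.97 + $59.24 + $31.17 + $70.25 + $153.95 + $122.74 = $767.96
Net pay = $2,077.76 − $767.96 = $1,309.80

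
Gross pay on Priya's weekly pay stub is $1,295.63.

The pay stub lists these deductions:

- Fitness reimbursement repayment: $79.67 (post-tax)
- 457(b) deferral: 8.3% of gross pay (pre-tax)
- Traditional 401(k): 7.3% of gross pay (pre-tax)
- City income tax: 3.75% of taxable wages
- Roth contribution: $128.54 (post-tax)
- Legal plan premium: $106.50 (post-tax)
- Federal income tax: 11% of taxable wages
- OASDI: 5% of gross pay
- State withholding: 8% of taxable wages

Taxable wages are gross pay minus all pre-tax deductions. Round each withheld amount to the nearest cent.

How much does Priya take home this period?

Traditional 401(k): $1,295.63 × 0.073 = $94.58
457(b) deferral: $1,295.63 × 0.083 = $107.54
Pre-tax total = $94.58 + $107.54 = $202.12
Taxable wages = $1,295.63 − $202.12 = $1,093.51
Federal income tax: $1,093.51 × 0.11 = $120.29
State withholding: $1,093.51 × 0.08 = $87.48
City income tax: $1,093.51 × 0.0375 = $41.01
OASDI: $1,295.63 × 0.05 = $64.78
Fitness reimbursement repayment: $79.67
Roth contribution: $128.54
Legal plan premium: $106.50
Total deductions = $94.58 + $107.54 + $120.29 + $87.48 + $41.01 + $64.78 + $79.67 + $128.54 + $106.50 = $830.39
Net pay = $1,295.63 − $830.39 = $465.24

$465.24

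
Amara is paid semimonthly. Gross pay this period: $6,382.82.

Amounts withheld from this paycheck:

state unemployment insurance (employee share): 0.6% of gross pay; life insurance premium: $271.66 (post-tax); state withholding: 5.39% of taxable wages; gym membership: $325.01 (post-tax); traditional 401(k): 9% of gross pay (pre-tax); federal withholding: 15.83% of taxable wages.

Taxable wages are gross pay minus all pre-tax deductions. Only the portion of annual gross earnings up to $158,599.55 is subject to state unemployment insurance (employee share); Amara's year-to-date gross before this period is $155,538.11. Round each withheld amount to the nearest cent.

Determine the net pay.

Traditional 401(k): $6,382.82 × 0.09 = $574.45
Taxable wages = $6,382.82 − $574.45 = $5,808.37
Federal withholding: $5,808.37 × 0.1583 = $919.46
State withholding: $5,808.37 × 0.0539 = $313.07
State unemployment insurance (employee share): only $158,599.55 − $155,538.11 = $3,061.44 of this check is subject → $3,061.44 × 0.006 = $18.37
Life insurance premium: $271.66
Gym membership: $325.01
Total deductions = $574.45 + $919.46 + $313.07 + $18.37 + $271.66 + $325.01 = $2,422.02
Net pay = $6,382.82 − $2,422.02 = $3,960.80

$3,960.80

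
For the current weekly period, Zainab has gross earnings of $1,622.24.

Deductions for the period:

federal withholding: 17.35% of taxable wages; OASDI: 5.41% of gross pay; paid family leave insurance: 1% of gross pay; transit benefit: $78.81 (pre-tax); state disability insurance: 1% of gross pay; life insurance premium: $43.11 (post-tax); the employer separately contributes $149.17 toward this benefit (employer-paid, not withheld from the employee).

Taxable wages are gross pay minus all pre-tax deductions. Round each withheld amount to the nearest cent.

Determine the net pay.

$1,112.33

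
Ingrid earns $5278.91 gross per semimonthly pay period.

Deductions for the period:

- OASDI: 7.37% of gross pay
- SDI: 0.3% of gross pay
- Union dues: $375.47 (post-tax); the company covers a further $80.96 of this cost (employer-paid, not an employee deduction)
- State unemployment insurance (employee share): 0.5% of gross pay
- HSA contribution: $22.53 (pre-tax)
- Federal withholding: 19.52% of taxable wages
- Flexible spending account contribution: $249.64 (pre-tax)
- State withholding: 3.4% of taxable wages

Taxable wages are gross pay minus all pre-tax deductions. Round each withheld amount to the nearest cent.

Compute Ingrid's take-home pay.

$3052.43

Flexible spending account contribution: $249.64
HSA contribution: $22.53
Pre-tax total = $249.64 + $22.53 = $272.17
Taxable wages = $5278.91 − $272.17 = $5006.74
State withholding: $5006.74 × 0.034 = $170.23
Federal withholding: $5006.74 × 0.1952 = $977.32
SDI: $5278.91 × 0.003 = $15.84
OASDI: $5278.91 × 0.0737 = $389.06
State unemployment insurance (employee share): $5278.91 × 0.005 = $26.39
Union dues: $375.47
(Employer's $80.96 toward union dues is not withheld from the employee.)
Total deductions = $249.64 + $22.53 + $170.23 + $977.32 + $15.84 + $389.06 + $26.39 + $375.47 = $2226.48
Net pay = $5278.91 − $2226.48 = $3052.43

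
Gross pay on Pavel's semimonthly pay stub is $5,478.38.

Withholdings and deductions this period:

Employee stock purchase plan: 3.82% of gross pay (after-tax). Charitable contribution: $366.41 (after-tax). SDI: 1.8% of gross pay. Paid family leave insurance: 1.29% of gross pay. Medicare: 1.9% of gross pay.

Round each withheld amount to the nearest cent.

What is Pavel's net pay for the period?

$4,629.33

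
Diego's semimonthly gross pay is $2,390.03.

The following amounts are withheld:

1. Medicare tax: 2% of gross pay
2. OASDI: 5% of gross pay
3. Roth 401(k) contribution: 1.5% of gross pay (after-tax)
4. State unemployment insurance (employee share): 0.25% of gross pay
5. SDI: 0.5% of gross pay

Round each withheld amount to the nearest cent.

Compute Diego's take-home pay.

Medicare tax: $2,390.03 × 0.02 = $47.80
OASDI: $2,390.03 × 0.05 = $119.50
SDI: $2,390.03 × 0.005 = $11.95
State unemployment insurance (employee share): $2,390.03 × 0.0025 = $5.98
Roth 401(k) contribution: $2,390.03 × 0.015 = $35.85
Total deductions = $47.80 + $119.50 + $11.95 + $5.98 + $35.85 = $221.08
Net pay = $2,390.03 − $221.08 = $2,168.95

$2,168.95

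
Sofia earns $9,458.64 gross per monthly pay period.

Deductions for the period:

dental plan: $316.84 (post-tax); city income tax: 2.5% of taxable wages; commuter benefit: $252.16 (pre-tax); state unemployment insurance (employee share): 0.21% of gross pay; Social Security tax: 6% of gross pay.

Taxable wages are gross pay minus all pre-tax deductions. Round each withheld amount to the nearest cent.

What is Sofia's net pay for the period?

$8,072.10

Commuter benefit: $252.16
Taxable wages = $9,458.64 − $252.16 = $9,206.48
City income tax: $9,206.48 × 0.025 = $230.16
State unemployment insurance (employee share): $9,458.64 × 0.0021 = $19.86
Social Security tax: $9,458.64 × 0.06 = $567.52
Dental plan: $316.84
Total deductions = $252.16 + $230.16 + $19.86 + $567.52 + $316.84 = $1,386.54
Net pay = $9,458.64 − $1,386.54 = $8,072.10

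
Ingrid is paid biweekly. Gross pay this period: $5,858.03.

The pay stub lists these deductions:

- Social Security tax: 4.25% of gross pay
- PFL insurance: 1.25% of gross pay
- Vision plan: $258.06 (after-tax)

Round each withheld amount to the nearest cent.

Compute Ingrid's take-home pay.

Social Security tax: $5,858.03 × 0.0425 = $248.97
PFL insurance: $5,858.03 × 0.0125 = $73.23
Vision plan: $258.06
Total deductions = $248.97 + $73.23 + $258.06 = $580.26
Net pay = $5,858.03 − $580.26 = $5,277.77

$5,277.77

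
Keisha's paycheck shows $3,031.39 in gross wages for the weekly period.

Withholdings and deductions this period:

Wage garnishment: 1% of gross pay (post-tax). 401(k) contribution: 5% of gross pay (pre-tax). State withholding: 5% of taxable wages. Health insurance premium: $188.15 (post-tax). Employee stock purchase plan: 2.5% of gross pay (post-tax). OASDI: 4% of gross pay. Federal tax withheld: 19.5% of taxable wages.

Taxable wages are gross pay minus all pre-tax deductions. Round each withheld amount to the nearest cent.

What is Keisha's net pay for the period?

$1,758.77

401(k) contribution: $3,031.39 × 0.05 = $151.57
Taxable wages = $3,031.39 − $151.57 = $2,879.82
State withholding: $2,879.82 × 0.05 = $143.99
Federal tax withheld: $2,879.82 × 0.195 = $561.56
OASDI: $3,031.39 × 0.04 = $121.26
Employee stock purchase plan: $3,031.39 × 0.025 = $75.78
Health insurance premium: $188.15
Wage garnishment: $3,031.39 × 0.01 = $30.31
Total deductions = $151.57 + $143.99 + $561.56 + $121.26 + $75.78 + $188.15 + $30.31 = $1,272.62
Net pay = $3,031.39 − $1,272.62 = $1,758.77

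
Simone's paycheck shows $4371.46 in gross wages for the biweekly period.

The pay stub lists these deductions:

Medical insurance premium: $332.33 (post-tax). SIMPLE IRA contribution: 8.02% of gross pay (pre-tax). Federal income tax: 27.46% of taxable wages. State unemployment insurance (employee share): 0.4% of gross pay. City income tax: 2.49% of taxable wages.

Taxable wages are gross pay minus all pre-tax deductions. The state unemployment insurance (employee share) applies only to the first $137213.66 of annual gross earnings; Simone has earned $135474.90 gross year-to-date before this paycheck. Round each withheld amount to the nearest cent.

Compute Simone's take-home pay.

SIMPLE IRA contribution: $4371.46 × 0.0802 = $350.59
Taxable wages = $4371.46 − $350.59 = $4020.87
City income tax: $4020.87 × 0.0249 = $100.12
Federal income tax: $4020.87 × 0.2746 = $1104.13
State unemployment insurance (employee share): only $137213.66 − $135474.90 = $1738.76 of this check is subject → $1738.76 × 0.004 = $6.96
Medical insurance premium: $332.33
Total deductions = $350.59 + $100.12 + $1104.13 + $6.96 + $332.33 = $1894.13
Net pay = $4371.46 − $1894.13 = $2477.33

$2477.33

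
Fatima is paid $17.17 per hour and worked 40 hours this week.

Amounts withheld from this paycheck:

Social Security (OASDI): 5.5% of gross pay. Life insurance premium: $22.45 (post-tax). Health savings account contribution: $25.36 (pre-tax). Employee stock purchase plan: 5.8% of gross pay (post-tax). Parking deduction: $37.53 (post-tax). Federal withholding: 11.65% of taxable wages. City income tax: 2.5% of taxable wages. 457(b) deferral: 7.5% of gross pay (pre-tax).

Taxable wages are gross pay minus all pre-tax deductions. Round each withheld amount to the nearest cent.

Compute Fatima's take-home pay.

Gross pay: 40 × $17.17 = $686.80
Health savings account contribution: $25.36
457(b) deferral: $686.80 × 0.075 = $51.51
Pre-tax total = $25.36 + $51.51 = $76.87
Taxable wages = $686.80 − $76.87 = $609.93
City income tax: $609.93 × 0.025 = $15.25
Federal withholding: $609.93 × 0.1165 = $71.06
Social Security (OASDI): $686.80 × 0.055 = $37.77
Employee stock purchase plan: $686.80 × 0.058 = $39.83
Life insurance premium: $22.45
Parking deduction: $37.53
Total deductions = $25.36 + $51.51 + $15.25 + $71.06 + $37.77 + $39.83 + $22.45 + $37.53 = $300.76
Net pay = $686.80 − $300.76 = $386.04

$386.04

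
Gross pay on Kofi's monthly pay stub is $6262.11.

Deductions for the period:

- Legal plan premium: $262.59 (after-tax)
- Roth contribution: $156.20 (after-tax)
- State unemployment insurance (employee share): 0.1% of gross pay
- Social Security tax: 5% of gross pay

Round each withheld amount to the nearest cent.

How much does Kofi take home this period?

$5523.95

Social Security tax: $6262.11 × 0.05 = $313.11
State unemployment insurance (employee share): $6262.11 × 0.001 = $6.26
Roth contribution: $156.20
Legal plan premium: $262.59
Total deductions = $313.11 + $6.26 + $156.20 + $262.59 = $738.16
Net pay = $6262.11 − $738.16 = $5523.95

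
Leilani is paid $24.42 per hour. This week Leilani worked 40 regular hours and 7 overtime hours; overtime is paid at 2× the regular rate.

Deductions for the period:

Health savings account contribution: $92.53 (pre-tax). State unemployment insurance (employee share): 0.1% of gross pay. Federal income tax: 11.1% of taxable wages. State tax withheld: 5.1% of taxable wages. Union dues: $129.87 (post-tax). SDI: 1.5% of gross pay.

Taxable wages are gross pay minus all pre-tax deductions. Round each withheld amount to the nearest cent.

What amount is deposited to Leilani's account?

Regular pay: 40 × $24.42 = $976.80
Overtime pay: 7 × $24.42 × 2 = $341.88
Gross pay = $976.80 + $341.88 = $1,318.68
Health savings account contribution: $92.53
Taxable wages = $1,318.68 − $92.53 = $1,226.15
State tax withheld: $1,226.15 × 0.051 = $62.53
Federal income tax: $1,226.15 × 0.111 = $136.10
SDI: $1,318.68 × 0.015 = $19.78
State unemployment insurance (employee share): $1,318.68 × 0.001 = $1.32
Union dues: $129.87
Total deductions = $92.53 + $62.53 + $136.10 + $19.78 + $1.32 + $129.87 = $442.13
Net pay = $1,318.68 − $442.13 = $876.55

$876.55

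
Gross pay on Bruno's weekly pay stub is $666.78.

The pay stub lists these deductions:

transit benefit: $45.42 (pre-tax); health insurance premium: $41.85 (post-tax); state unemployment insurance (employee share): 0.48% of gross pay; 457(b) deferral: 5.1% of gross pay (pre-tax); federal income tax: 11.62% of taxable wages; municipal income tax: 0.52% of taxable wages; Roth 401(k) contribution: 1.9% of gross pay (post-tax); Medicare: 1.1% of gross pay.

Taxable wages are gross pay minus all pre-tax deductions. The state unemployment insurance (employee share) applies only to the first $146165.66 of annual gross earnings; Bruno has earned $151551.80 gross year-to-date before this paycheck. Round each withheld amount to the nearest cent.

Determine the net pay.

Transit benefit: $45.42
457(b) deferral: $666.78 × 0.051 = $34.01
Pre-tax total = $45.42 + $34.01 = $79.43
Taxable wages = $666.78 − $79.43 = $587.35
Municipal income tax: $587.35 × 0.0052 = $3.05
Federal income tax: $587.35 × 0.1162 = $68.25
State unemployment insurance (employee share): annual cap $146165.66 already reached (YTD $151551.80), so $0.00
Medicare: $666.78 × 0.011 = $7.33
Roth 401(k) contribution: $666.78 × 0.019 = $12.67
Health insurance premium: $41.85
Total deductions = $45.42 + $34.01 + $3.05 + $68.25 + $0.00 + $7.33 + $12.67 + $41.85 = $212.58
Net pay = $666.78 − $212.58 = $454.20

$454.20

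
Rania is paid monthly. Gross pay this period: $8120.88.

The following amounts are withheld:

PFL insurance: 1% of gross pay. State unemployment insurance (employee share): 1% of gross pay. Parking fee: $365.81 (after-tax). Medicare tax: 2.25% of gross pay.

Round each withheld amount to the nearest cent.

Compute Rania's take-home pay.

$7409.93

PFL insurance: $8120.88 × 0.01 = $81.21
State unemployment insurance (employee share): $8120.88 × 0.01 = $81.21
Medicare tax: $8120.88 × 0.0225 = $182.72
Parking fee: $365.81
Total deductions = $81.21 + $81.21 + $182.72 + $365.81 = $710.95
Net pay = $8120.88 − $710.95 = $7409.93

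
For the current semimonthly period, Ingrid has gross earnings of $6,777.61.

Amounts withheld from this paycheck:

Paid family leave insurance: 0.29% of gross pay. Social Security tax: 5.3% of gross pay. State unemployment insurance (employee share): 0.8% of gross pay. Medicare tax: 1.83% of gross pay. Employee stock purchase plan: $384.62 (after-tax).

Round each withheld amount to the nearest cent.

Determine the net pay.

State unemployment insurance (employee share): $6,777.61 × 0.008 = $54.22
Social Security tax: $6,777.61 × 0.053 = $359.21
Medicare tax: $6,777.61 × 0.0183 = $124.03
Paid family leave insurance: $6,777.61 × 0.0029 = $19.66
Employee stock purchase plan: $384.62
Total deductions = $54.22 + $359.21 + $124.03 + $19.66 + $384.62 = $941.74
Net pay = $6,777.61 − $941.74 = $5,835.87

$5,835.87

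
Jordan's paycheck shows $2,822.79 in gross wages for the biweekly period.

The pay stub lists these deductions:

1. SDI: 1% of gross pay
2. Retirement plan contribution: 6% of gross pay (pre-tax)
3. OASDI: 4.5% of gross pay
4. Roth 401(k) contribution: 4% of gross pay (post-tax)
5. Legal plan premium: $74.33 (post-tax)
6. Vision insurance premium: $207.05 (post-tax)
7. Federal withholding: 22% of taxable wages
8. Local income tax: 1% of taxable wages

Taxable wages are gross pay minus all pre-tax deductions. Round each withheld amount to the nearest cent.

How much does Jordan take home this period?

Retirement plan contribution: $2,822.79 × 0.06 = $169.37
Taxable wages = $2,822.79 − $169.37 = $2,653.42
Federal withholding: $2,653.42 × 0.22 = $583.75
Local income tax: $2,653.42 × 0.01 = $26.53
OASDI: $2,822.79 × 0.045 = $127.03
SDI: $2,822.79 × 0.01 = $28.23
Vision insurance premium: $207.05
Roth 401(k) contribution: $2,822.79 × 0.04 = $112.91
Legal plan premium: $74.33
Total deductions = $169.37 + $583.75 + $26.53 + $127.03 + $28.23 + $207.05 + $112.91 + $74.33 = $1,329.20
Net pay = $2,822.79 − $1,329.20 = $1,493.59

$1,493.59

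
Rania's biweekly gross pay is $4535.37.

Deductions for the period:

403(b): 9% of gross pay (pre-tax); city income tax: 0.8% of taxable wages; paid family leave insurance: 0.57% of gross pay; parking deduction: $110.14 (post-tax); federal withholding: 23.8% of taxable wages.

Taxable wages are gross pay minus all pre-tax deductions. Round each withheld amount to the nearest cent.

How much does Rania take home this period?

$2975.91

403(b): $4535.37 × 0.09 = $408.18
Taxable wages = $4535.37 − $408.18 = $4127.19
Federal withholding: $4127.19 × 0.238 = $982.27
City income tax: $4127.19 × 0.008 = $33.02
Paid family leave insurance: $4535.37 × 0.0057 = $25.85
Parking deduction: $110.14
Total deductions = $408.18 + $982.27 + $33.02 + $25.85 + $110.14 = $1559.46
Net pay = $4535.37 − $1559.46 = $2975.91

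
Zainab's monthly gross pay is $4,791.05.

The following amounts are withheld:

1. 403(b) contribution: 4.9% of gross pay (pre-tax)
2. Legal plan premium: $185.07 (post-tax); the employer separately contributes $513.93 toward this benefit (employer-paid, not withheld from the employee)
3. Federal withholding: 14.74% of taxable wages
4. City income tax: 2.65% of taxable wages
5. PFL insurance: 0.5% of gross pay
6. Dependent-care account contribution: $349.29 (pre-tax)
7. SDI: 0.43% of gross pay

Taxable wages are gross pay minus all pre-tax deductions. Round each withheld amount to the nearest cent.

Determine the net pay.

403(b) contribution: $4,791.05 × 0.049 = $234.76
Dependent-care account contribution: $349.29
Pre-tax total = $234.76 + $349.29 = $584.05
Taxable wages = $4,791.05 − $584.05 = $4,207.00
City income tax: $4,207.00 × 0.0265 = $111.49
Federal withholding: $4,207.00 × 0.1474 = $620.11
SDI: $4,791.05 × 0.0043 = $20.60
PFL insurance: $4,791.05 × 0.005 = $23.96
Legal plan premium: $185.07
(Employer's $513.93 toward legal plan premium is not withheld from the employee.)
Total deductions = $234.76 + $349.29 + $111.49 + $620.11 + $20.60 + $23.96 + $185.07 = $1,545.28
Net pay = $4,791.05 − $1,545.28 = $3,245.77

$3,245.77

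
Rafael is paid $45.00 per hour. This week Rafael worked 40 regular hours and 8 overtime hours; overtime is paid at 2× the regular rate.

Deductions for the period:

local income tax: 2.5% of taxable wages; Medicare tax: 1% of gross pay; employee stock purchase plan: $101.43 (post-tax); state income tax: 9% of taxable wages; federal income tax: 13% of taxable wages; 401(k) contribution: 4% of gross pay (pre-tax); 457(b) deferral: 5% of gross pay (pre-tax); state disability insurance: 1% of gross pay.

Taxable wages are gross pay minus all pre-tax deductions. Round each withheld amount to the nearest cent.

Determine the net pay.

Regular pay: 40 × $45.00 = $1,800.00
Overtime pay: 8 × $45.00 × 2 = $720.00
Gross pay = $1,800.00 + $720.00 = $2,520.00
401(k) contribution: $2,520.00 × 0.04 = $100.80
457(b) deferral: $2,520.00 × 0.05 = $126.00
Pre-tax total = $100.80 + $126.00 = $226.80
Taxable wages = $2,520.00 − $226.80 = $2,293.20
State income tax: $2,293.20 × 0.09 = $206.39
Federal income tax: $2,293.20 × 0.13 = $298.12
Local income tax: $2,293.20 × 0.025 = $57.33
Medicare tax: $2,520.00 × 0.01 = $25.20
State disability insurance: $2,520.00 × 0.01 = $25.20
Employee stock purchase plan: $101.43
Total deductions = $100.80 + $126.00 + $206.39 + $298.12 + $57.33 + $25.20 + $25.20 + $101.43 = $940.47
Net pay = $2,520.00 − $940.47 = $1,579.53

$1,579.53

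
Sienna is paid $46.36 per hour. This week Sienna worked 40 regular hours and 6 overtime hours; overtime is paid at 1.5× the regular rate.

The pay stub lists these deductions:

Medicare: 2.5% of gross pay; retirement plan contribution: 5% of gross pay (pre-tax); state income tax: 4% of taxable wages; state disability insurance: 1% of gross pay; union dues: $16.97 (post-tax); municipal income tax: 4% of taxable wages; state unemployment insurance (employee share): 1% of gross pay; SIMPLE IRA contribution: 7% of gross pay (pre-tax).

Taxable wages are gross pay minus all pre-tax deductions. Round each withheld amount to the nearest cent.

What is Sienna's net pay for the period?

Regular pay: 40 × $46.36 = $1,854.40
Overtime pay: 6 × $46.36 × 1.5 = $417.24
Gross pay = $1,854.40 + $417.24 = $2,271.64
SIMPLE IRA contribution: $2,271.64 × 0.07 = $159.01
Retirement plan contribution: $2,271.64 × 0.05 = $113.58
Pre-tax total = $159.01 + $113.58 = $272.59
Taxable wages = $2,271.64 − $272.59 = $1,999.05
State income tax: $1,999.05 × 0.04 = $79.96
Municipal income tax: $1,999.05 × 0.04 = $79.96
Medicare: $2,271.64 × 0.025 = $56.79
State disability insurance: $2,271.64 × 0.01 = $22.72
State unemployment insurance (employee share): $2,271.64 × 0.01 = $22.72
Union dues: $16.97
Total deductions = $159.01 + $113.58 + $79.96 + $79.96 + $56.79 + $22.72 + $22.72 + $16.97 = $551.71
Net pay = $2,271.64 − $551.71 = $1,719.93

$1,719.93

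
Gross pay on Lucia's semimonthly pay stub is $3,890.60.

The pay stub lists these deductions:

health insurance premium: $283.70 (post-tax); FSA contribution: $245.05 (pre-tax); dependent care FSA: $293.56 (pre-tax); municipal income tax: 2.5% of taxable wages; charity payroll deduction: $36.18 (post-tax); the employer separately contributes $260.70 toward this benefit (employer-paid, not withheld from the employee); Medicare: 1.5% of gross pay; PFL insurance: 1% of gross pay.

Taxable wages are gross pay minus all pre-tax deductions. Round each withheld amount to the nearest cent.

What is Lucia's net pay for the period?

Dependent care FSA: $293.56
FSA contribution: $245.05
Pre-tax total = $293.56 + $245.05 = $538.61
Taxable wages = $3,890.60 − $538.61 = $3,351.99
Municipal income tax: $3,351.99 × 0.025 = $83.80
Medicare: $3,890.60 × 0.015 = $58.36
PFL insurance: $3,890.60 × 0.01 = $38.91
Health insurance premium: $283.70
Charity payroll deduction: $36.18
(Employer's $260.70 toward charity payroll deduction is not withheld from the employee.)
Total deductions = $293.56 + $245.05 + $83.80 + $58.36 + $38.91 + $283.70 + $36.18 = $1,039.56
Net pay = $3,890.60 − $1,039.56 = $2,851.04

$2,851.04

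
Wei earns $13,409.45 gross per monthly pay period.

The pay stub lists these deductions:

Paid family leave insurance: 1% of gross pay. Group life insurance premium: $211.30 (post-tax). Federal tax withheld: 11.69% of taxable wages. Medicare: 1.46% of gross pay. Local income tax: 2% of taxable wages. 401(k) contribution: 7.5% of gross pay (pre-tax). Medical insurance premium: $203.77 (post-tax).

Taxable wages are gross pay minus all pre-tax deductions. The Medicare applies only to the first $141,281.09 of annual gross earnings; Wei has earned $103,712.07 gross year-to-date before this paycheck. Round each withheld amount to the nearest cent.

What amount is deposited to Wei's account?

401(k) contribution: $13,409.45 × 0.075 = $1,005.71
Taxable wages = $13,409.45 − $1,005.71 = $12,403.74
Local income tax: $12,403.74 × 0.02 = $248.07
Federal tax withheld: $12,403.74 × 0.1169 = $1,450.00
Medicare: cap not yet reached, full $13,409.45 is subject → $13,409.45 × 0.0146 = $195.78
Paid family leave insurance: $13,409.45 × 0.01 = $134.09
Medical insurance premium: $203.77
Group life insurance premium: $211.30
Total deductions = $1,005.71 + $248.07 + $1,450.00 + $195.78 + $134.09 + $203.77 + $211.30 = $3,448.72
Net pay = $13,409.45 − $3,448.72 = $9,960.73

$9,960.73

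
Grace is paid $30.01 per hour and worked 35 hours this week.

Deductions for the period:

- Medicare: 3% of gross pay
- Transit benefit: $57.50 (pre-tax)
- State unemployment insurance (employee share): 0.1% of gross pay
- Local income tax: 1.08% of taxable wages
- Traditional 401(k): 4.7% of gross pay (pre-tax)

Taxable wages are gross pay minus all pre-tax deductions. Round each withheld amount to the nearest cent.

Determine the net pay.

$900.73

Gross pay: 35 × $30.01 = $1,050.35
Traditional 401(k): $1,050.35 × 0.047 = $49.37
Transit benefit: $57.50
Pre-tax total = $49.37 + $57.50 = $106.87
Taxable wages = $1,050.35 − $106.87 = $943.48
Local income tax: $943.48 × 0.0108 = $10.19
State unemployment insurance (employee share): $1,050.35 × 0.001 = $1.05
Medicare: $1,050.35 × 0.03 = $31.51
Total deductions = $49.37 + $57.50 + $10.19 + $1.05 + $31.51 = $149.62
Net pay = $1,050.35 − $149.62 = $900.73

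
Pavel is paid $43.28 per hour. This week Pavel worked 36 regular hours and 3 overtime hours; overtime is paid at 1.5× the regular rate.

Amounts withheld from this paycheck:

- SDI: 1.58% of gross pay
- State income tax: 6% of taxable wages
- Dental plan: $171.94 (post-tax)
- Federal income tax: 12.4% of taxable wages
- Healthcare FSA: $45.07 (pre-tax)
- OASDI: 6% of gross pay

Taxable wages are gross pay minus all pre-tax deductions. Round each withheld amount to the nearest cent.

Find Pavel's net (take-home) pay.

$1088.74

Regular pay: 36 × $43.28 = $1558.08
Overtime pay: 3 × $43.28 × 1.5 = $194.76
Gross pay = $1558.08 + $194.76 = $1752.84
Healthcare FSA: $45.07
Taxable wages = $1752.84 − $45.07 = $1707.77
Federal income tax: $1707.77 × 0.124 = $211.76
State income tax: $1707.77 × 0.06 = $102.47
OASDI: $1752.84 × 0.06 = $105.17
SDI: $1752.84 × 0.0158 = $27.69
Dental plan: $171.94
Total deductions = $45.07 + $211.76 + $102.47 + $105.17 + $27.69 + $171.94 = $664.10
Net pay = $1752.84 − $664.10 = $1088.74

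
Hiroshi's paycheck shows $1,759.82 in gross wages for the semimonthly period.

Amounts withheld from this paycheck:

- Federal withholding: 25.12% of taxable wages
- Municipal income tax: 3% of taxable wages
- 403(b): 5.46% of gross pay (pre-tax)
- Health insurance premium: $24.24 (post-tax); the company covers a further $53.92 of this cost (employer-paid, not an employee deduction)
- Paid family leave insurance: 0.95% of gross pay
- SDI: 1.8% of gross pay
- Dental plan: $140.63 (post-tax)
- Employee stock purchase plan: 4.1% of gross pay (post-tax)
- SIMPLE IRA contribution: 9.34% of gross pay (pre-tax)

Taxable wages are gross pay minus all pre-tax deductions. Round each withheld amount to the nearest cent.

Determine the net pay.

403(b): $1,759.82 × 0.0546 = $96.09
SIMPLE IRA contribution: $1,759.82 × 0.0934 = $164.37
Pre-tax total = $96.09 + $164.37 = $260.46
Taxable wages = $1,759.82 − $260.46 = $1,499.36
Federal withholding: $1,499.36 × 0.2512 = $376.64
Municipal income tax: $1,499.36 × 0.03 = $44.98
Paid family leave insurance: $1,759.82 × 0.0095 = $16.72
SDI: $1,759.82 × 0.018 = $31.68
Employee stock purchase plan: $1,759.82 × 0.041 = $72.15
Dental plan: $140.63
Health insurance premium: $24.24
(Employer's $53.92 toward health insurance premium is not withheld from the employee.)
Total deductions = $96.09 + $164.37 + $376.64 + $44.98 + $16.72 + $31.68 + $72.15 + $140.63 + $24.24 = $967.50
Net pay = $1,759.82 − $967.50 = $792.32

$792.32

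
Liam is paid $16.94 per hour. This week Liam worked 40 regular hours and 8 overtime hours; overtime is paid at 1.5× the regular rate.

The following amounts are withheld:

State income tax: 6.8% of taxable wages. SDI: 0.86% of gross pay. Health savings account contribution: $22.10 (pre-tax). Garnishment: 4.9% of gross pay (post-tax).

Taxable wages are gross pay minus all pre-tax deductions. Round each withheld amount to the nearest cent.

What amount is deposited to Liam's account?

$749.64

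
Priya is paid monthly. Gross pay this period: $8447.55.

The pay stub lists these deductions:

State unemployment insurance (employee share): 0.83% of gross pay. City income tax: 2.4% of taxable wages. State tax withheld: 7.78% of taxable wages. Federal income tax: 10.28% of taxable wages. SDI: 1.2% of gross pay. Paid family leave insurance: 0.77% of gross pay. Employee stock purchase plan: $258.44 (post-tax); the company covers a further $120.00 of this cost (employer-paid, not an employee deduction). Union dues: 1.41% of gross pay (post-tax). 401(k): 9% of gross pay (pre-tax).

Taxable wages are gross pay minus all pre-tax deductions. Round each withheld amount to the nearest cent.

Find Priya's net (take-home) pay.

401(k): $8447.55 × 0.09 = $760.28
Taxable wages = $8447.55 − $760.28 = $7687.27
State tax withheld: $7687.27 × 0.0778 = $598.07
City income tax: $7687.27 × 0.024 = $184.49
Federal income tax: $7687.27 × 0.1028 = $790.25
State unemployment insurance (employee share): $8447.55 × 0.0083 = $70.11
Paid family leave insurance: $8447.55 × 0.0077 = $65.05
SDI: $8447.55 × 0.012 = $101.37
Union dues: $8447.55 × 0.0141 = $119.11
Employee stock purchase plan: $258.44
(Employer's $120.00 toward employee stock purchase plan is not withheld from the employee.)
Total deductions = $760.28 + $598.07 + $184.49 + $790.25 + $70.11 + $65.05 + $101.37 + $119.11 + $258.44 = $2947.17
Net pay = $8447.55 − $2947.17 = $5500.38

$5500.38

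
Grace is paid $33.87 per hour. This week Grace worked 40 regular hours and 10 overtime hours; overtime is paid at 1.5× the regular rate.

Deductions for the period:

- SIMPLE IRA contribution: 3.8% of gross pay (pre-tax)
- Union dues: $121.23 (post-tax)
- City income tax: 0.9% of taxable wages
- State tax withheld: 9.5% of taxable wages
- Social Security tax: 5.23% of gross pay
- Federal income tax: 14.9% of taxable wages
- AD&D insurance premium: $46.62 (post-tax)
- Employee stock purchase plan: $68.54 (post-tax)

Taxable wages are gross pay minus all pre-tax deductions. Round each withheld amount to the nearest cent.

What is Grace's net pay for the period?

$1004.84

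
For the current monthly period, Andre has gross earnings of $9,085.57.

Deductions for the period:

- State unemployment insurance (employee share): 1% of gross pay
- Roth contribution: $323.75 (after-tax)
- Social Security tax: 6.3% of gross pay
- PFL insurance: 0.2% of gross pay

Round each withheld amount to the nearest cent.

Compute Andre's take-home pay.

$8,080.40

PFL insurance: $9,085.57 × 0.002 = $18.17
State unemployment insurance (employee share): $9,085.57 × 0.01 = $90.86
Social Security tax: $9,085.57 × 0.063 = $572.39
Roth contribution: $323.75
Total deductions = $18.17 + $90.86 + $572.39 + $323.75 = $1,005.17
Net pay = $9,085.57 − $1,005.17 = $8,080.40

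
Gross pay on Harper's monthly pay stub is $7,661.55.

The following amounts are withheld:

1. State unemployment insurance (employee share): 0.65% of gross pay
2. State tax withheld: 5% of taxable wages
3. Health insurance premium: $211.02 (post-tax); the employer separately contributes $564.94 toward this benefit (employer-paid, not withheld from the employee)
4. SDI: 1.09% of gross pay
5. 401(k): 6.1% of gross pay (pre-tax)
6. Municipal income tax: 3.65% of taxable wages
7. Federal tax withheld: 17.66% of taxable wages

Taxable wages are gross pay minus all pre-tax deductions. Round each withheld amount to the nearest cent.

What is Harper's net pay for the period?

$4,957.07

401(k): $7,661.55 × 0.061 = $467.35
Taxable wages = $7,661.55 − $467.35 = $7,194.20
State tax withheld: $7,194.20 × 0.05 = $359.71
Municipal income tax: $7,194.20 × 0.0365 = $262.59
Federal tax withheld: $7,194.20 × 0.1766 = $1,270.50
SDI: $7,661.55 × 0.0109 = $83.51
State unemployment insurance (employee share): $7,661.55 × 0.0065 = $49.80
Health insurance premium: $211.02
(Employer's $564.94 toward health insurance premium is not withheld from the employee.)
Total deductions = $467.35 + $359.71 + $262.59 + $1,270.50 + $83.51 + $49.80 + $211.02 = $2,704.48
Net pay = $7,661.55 − $2,704.48 = $4,957.07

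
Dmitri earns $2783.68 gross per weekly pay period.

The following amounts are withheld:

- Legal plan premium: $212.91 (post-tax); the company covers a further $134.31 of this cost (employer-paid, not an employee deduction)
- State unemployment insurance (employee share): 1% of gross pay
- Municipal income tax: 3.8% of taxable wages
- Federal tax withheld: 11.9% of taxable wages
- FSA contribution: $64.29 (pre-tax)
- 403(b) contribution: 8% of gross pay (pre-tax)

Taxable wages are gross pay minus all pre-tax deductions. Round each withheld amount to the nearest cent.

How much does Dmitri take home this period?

FSA contribution: $64.29
403(b) contribution: $2783.68 × 0.08 = $222.69
Pre-tax total = $64.29 + $222.69 = $286.98
Taxable wages = $2783.68 − $286.98 = $2496.70
Federal tax withheld: $2496.70 × 0.119 = $297.11
Municipal income tax: $2496.70 × 0.038 = $94.87
State unemployment insurance (employee share): $2783.68 × 0.01 = $27.84
Legal plan premium: $212.91
(Employer's $134.31 toward legal plan premium is not withheld from the employee.)
Total deductions = $64.29 + $222.69 + $297.11 + $94.87 + $27.84 + $212.91 = $919.71
Net pay = $2783.68 − $919.71 = $1863.97

$1863.97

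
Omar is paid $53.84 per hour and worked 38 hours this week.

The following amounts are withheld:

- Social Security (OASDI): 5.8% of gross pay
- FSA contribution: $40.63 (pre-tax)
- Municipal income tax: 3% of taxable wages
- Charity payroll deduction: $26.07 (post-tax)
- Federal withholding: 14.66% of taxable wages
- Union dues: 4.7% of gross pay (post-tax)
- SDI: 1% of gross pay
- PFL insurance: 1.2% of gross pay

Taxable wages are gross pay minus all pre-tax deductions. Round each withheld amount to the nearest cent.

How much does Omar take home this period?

$1,365.25

Gross pay: 38 × $53.84 = $2,045.92
FSA contribution: $40.63
Taxable wages = $2,045.92 − $40.63 = $2,005.29
Federal withholding: $2,005.29 × 0.1466 = $293.98
Municipal income tax: $2,005.29 × 0.03 = $60.16
PFL insurance: $2,045.92 × 0.012 = $24.55
SDI: $2,045.92 × 0.01 = $20.46
Social Security (OASDI): $2,045.92 × 0.058 = $118.66
Charity payroll deduction: $26.07
Union dues: $2,045.92 × 0.047 = $96.16
Total deductions = $40.63 + $293.98 + $60.16 + $24.55 + $20.46 + $118.66 + $26.07 + $96.16 = $680.67
Net pay = $2,045.92 − $680.67 = $1,365.25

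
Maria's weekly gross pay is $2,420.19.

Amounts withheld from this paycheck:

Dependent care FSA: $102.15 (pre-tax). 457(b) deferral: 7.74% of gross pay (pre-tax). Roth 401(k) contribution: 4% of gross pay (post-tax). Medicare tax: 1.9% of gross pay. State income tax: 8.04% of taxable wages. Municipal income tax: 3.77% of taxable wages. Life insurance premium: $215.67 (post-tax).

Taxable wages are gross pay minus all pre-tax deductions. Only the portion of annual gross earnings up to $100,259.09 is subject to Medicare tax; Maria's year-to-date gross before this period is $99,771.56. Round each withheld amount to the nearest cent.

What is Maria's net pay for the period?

$1,557.34

Dependent care FSA: $102.15
457(b) deferral: $2,420.19 × 0.0774 = $187.32
Pre-tax total = $102.15 + $187.32 = $289.47
Taxable wages = $2,420.19 − $289.47 = $2,130.72
Municipal income tax: $2,130.72 × 0.0377 = $80.33
State income tax: $2,130.72 × 0.0804 = $171.31
Medicare tax: only $100,259.09 − $99,771.56 = $487.53 of this check is subject → $487.53 × 0.019 = $9.26
Life insurance premium: $215.67
Roth 401(k) contribution: $2,420.19 × 0.04 = $96.81
Total deductions = $102.15 + $187.32 + $80.33 + $171.31 + $9.26 + $215.67 + $96.81 = $862.85
Net pay = $2,420.19 − $862.85 = $1,557.34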